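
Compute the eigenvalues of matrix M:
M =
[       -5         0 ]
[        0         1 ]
λ = -5, 1

Solve det(M - λI) = 0. For a 2×2 matrix the characteristic equation is λ² - (trace)λ + det = 0.
trace(M) = a + d = -5 + 1 = -4.
det(M) = a*d - b*c = (-5)*(1) - (0)*(0) = -5 - 0 = -5.
Characteristic equation: λ² - (-4)λ + (-5) = 0.
Discriminant = (-4)² - 4*(-5) = 16 + 20 = 36.
λ = (-4 ± √36) / 2 = (-4 ± 6) / 2 = -5, 1.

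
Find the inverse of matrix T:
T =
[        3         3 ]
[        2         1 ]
det(T) = -3
T⁻¹ =
[     -1/3         1 ]
[      2/3        -1 ]

For a 2×2 matrix T = [[a, b], [c, d]] with det(T) ≠ 0, T⁻¹ = (1/det(T)) * [[d, -b], [-c, a]].
det(T) = (3)*(1) - (3)*(2) = 3 - 6 = -3.
T⁻¹ = (1/-3) * [[1, -3], [-2, 3]].
Dividing each entry by -3 and reducing:
T⁻¹ =
[     -1/3         1 ]
[      2/3        -1 ]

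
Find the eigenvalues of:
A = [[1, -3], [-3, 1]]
λ = -2, 4

Solve det(A - λI) = 0. For a 2×2 matrix this is λ² - (trace)λ + det = 0.
trace(A) = 1 + 1 = 2.
det(A) = (1)*(1) - (-3)*(-3) = 1 - 9 = -8.
Characteristic equation: λ² - (2)λ + (-8) = 0.
Discriminant: (2)² - 4*(-8) = 4 + 32 = 36.
Roots: λ = (2 ± √36) / 2 = -2, 4.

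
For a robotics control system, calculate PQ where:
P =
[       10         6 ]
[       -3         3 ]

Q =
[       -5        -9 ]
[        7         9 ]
PQ =
[       -8       -36 ]
[       36        54 ]

Matrix multiplication: (PQ)[i][j] = sum over k of P[i][k] * Q[k][j].
  (PQ)[0][0] = (10)*(-5) + (6)*(7) = -8
  (PQ)[0][1] = (10)*(-9) + (6)*(9) = -36
  (PQ)[1][0] = (-3)*(-5) + (3)*(7) = 36
  (PQ)[1][1] = (-3)*(-9) + (3)*(9) = 54
PQ =
[       -8       -36 ]
[       36        54 ]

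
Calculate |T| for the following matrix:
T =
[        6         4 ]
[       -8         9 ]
det(T) = 86

For a 2×2 matrix [[a, b], [c, d]], det = a*d - b*c.
det(T) = (6)*(9) - (4)*(-8) = 54 + 32 = 86.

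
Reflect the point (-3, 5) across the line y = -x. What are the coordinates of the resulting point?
(-5, 3)

Reflection across line y = -x: (-3, 5) → (-5, 3)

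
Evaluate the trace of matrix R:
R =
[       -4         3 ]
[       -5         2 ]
tr(R) = -4 + 2 = -2

The trace of a square matrix is the sum of its diagonal entries.
Diagonal entries of R: R[0][0] = -4, R[1][1] = 2.
tr(R) = -4 + 2 = -2.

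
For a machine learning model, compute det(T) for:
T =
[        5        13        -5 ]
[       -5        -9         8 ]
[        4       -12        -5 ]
det(T) = 316

Expand along row 0 (cofactor expansion): det(T) = a*(e*i - f*h) - b*(d*i - f*g) + c*(d*h - e*g), where the 3×3 is [[a, b, c], [d, e, f], [g, h, i]].
Minor M_00 = (-9)*(-5) - (8)*(-12) = 45 + 96 = 141.
Minor M_01 = (-5)*(-5) - (8)*(4) = 25 - 32 = -7.
Minor M_02 = (-5)*(-12) - (-9)*(4) = 60 + 36 = 96.
det(T) = (5)*(141) - (13)*(-7) + (-5)*(96) = 705 + 91 - 480 = 316.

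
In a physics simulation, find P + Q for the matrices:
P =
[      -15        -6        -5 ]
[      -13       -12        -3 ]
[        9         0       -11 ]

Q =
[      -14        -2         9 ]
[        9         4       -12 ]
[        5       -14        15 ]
P + Q =
[      -29        -8         4 ]
[       -4        -8       -15 ]
[       14       -14         4 ]

Matrix addition is elementwise: (P+Q)[i][j] = P[i][j] + Q[i][j].
  (P+Q)[0][0] = (-15) + (-14) = -29
  (P+Q)[0][1] = (-6) + (-2) = -8
  (P+Q)[0][2] = (-5) + (9) = 4
  (P+Q)[1][0] = (-13) + (9) = -4
  (P+Q)[1][1] = (-12) + (4) = -8
  (P+Q)[1][2] = (-3) + (-12) = -15
  (P+Q)[2][0] = (9) + (5) = 14
  (P+Q)[2][1] = (0) + (-14) = -14
  (P+Q)[2][2] = (-11) + (15) = 4
P + Q =
[      -29        -8         4 ]
[       -4        -8       -15 ]
[       14       -14         4 ]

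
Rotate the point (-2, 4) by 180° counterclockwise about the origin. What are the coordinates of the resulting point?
(2, -4)

Rotation matrix R(θ) = [[cos θ, -sin θ], [sin θ, cos θ]]; for θ = 180°:
R = [[-1, 0], [0, -1]]
Result: R × [-2, 4]ᵀ = [-1·-2 + (0)·4, 0·-2 + (-1)·4]ᵀ = (2, -4)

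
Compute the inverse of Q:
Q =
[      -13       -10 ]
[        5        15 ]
det(Q) = -145
Q⁻¹ =
[    -3/29     -2/29 ]
[     1/29    13/145 ]

For a 2×2 matrix Q = [[a, b], [c, d]] with det(Q) ≠ 0, Q⁻¹ = (1/det(Q)) * [[d, -b], [-c, a]].
det(Q) = (-13)*(15) - (-10)*(5) = -195 + 50 = -145.
Q⁻¹ = (1/-145) * [[15, 10], [-5, -13]].
Dividing each entry by -145 and reducing:
Q⁻¹ =
[    -3/29     -2/29 ]
[     1/29    13/145 ]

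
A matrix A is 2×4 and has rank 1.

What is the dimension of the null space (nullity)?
3

The rank-nullity theorem for an m×n matrix states:
rank(A) + nullity(A) = n (the number of columns).
Here n = 4 and rank(A) = 1, so nullity(A) = 4 - 1 = 3.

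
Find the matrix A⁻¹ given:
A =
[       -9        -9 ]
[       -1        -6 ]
det(A) = 45
A⁻¹ =
[    -2/15       1/5 ]
[     1/45      -1/5 ]

For a 2×2 matrix A = [[a, b], [c, d]] with det(A) ≠ 0, A⁻¹ = (1/det(A)) * [[d, -b], [-c, a]].
det(A) = (-9)*(-6) - (-9)*(-1) = 54 - 9 = 45.
A⁻¹ = (1/45) * [[-6, 9], [1, -9]].
Dividing each entry by 45 and reducing:
A⁻¹ =
[    -2/15       1/5 ]
[     1/45      -1/5 ]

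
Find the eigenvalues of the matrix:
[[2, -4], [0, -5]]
λ = -5 and λ = 2

Characteristic equation: det(A - λI) = 0
λ² - (trace)λ + (det) = 0
λ² - (-3)λ + (-10) = 0
λ² + 3λ - 10 = 0
Solving: λ = -5, 2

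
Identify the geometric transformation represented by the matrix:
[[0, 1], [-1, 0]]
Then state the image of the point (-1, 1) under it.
rotation by 90° clockwise (i.e., 270° counterclockwise); image of (-1, 1) is (1, 1)

This matches the form [[cos θ, -sin θ], [sin θ, cos θ]] of a rotation matrix; reading off cos θ and sin θ gives the angle.
The matrix [[0, 1], [-1, 0]] represents: rotation by 90° clockwise (i.e., 270° counterclockwise).
Applying it to (-1, 1): [0·-1 + 1·1, -1·-1 + 0·1] = (1, 1).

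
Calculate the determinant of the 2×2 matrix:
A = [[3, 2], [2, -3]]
-13

For A = [[a, b], [c, d]], det(A) = a*d - b*c.
det(A) = (3)*(-3) - (2)*(2) = -9 - 4 = -13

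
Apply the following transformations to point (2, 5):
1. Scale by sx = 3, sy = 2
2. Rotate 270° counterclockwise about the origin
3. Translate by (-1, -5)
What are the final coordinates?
(9, -11)

Step 1: Scale → (6, 10)
Step 2: Rotate 270° → (10, -6)
Step 3: Translate → (9, -11)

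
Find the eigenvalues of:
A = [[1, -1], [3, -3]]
λ = -2, 0

Solve det(A - λI) = 0. For a 2×2 matrix this is λ² - (trace)λ + det = 0.
trace(A) = 1 - 3 = -2.
det(A) = (1)*(-3) - (-1)*(3) = -3 + 3 = 0.
Characteristic equation: λ² - (-2)λ + (0) = 0.
Discriminant: (-2)² - 4*(0) = 4 - 0 = 4.
Roots: λ = (-2 ± √4) / 2 = -2, 0.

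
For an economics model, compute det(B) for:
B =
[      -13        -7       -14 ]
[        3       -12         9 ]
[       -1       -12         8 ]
det(B) = 747

Expand along row 0 (cofactor expansion): det(B) = a*(e*i - f*h) - b*(d*i - f*g) + c*(d*h - e*g), where the 3×3 is [[a, b, c], [d, e, f], [g, h, i]].
Minor M_00 = (-12)*(8) - (9)*(-12) = -96 + 108 = 12.
Minor M_01 = (3)*(8) - (9)*(-1) = 24 + 9 = 33.
Minor M_02 = (3)*(-12) - (-12)*(-1) = -36 - 12 = -48.
det(B) = (-13)*(12) - (-7)*(33) + (-14)*(-48) = -156 + 231 + 672 = 747.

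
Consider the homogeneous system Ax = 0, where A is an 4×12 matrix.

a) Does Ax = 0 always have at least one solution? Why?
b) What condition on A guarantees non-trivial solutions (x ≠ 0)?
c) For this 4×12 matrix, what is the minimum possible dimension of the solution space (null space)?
a) Yes, x = 0 is always a solution. b) When A has linearly dependent columns (rank < n). c) Minimum nullity = 8.

a) x = 0 satisfies A·0 = 0, so the zero vector is always a solution.
b) Non-trivial solutions exist iff the columns of A are linearly dependent, equivalently rank(A) < n (the number of columns).
c) By rank-nullity, rank(A) + nullity(A) = n = 12. Since A has only 4 rows, rank(A) ≤ 4, so nullity(A) ≥ 12 - 4 = 8.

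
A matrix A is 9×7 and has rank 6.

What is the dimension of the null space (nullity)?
1

The rank-nullity theorem for an m×n matrix states:
rank(A) + nullity(A) = n (the number of columns).
Here n = 7 and rank(A) = 6, so nullity(A) = 7 - 6 = 1.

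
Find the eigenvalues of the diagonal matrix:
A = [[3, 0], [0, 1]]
λ₁ = 3, λ₂ = 1

The characteristic polynomial of A is det(A - λI) = (3 - λ)(1 - λ) = 0.
The roots are λ = 3 and λ = 1, so the eigenvalues are the diagonal entries.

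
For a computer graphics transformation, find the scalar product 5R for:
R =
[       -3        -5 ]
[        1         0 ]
5R =
[      -15       -25 ]
[        5         0 ]

Scalar multiplication is elementwise: (5R)[i][j] = 5 * R[i][j].
  (5R)[0][0] = 5 * (-3) = -15
  (5R)[0][1] = 5 * (-5) = -25
  (5R)[1][0] = 5 * (1) = 5
  (5R)[1][1] = 5 * (0) = 0
5R =
[      -15       -25 ]
[        5         0 ]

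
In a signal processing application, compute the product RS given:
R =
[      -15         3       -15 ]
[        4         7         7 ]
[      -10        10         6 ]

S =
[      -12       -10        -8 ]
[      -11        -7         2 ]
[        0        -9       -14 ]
RS =
[      147       264       336 ]
[     -125      -152      -116 ]
[       10       -24        16 ]

Matrix multiplication: (RS)[i][j] = sum over k of R[i][k] * S[k][j].
  (RS)[0][0] = (-15)*(-12) + (3)*(-11) + (-15)*(0) = 147
  (RS)[0][1] = (-15)*(-10) + (3)*(-7) + (-15)*(-9) = 264
  (RS)[0][2] = (-15)*(-8) + (3)*(2) + (-15)*(-14) = 336
  (RS)[1][0] = (4)*(-12) + (7)*(-11) + (7)*(0) = -125
  (RS)[1][1] = (4)*(-10) + (7)*(-7) + (7)*(-9) = -152
  (RS)[1][2] = (4)*(-8) + (7)*(2) + (7)*(-14) = -116
  (RS)[2][0] = (-10)*(-12) + (10)*(-11) + (6)*(0) = 10
  (RS)[2][1] = (-10)*(-10) + (10)*(-7) + (6)*(-9) = -24
  (RS)[2][2] = (-10)*(-8) + (10)*(2) + (6)*(-14) = 16
RS =
[      147       264       336 ]
[     -125      -152      -116 ]
[       10       -24        16 ]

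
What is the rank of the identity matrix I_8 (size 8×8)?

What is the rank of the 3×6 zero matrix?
rank(I_8) = 8, rank(0) = 0

The identity I_8 has 8 columns that are the standard basis vectors e_1, …, e_8. These are linearly independent, so all 8 columns are pivots and rank(I_8) = 8.
The 3×6 zero matrix has every entry zero, so every row is the zero row and there are no pivots; rank(0) = 0.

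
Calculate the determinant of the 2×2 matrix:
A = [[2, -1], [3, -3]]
-3

For A = [[a, b], [c, d]], det(A) = a*d - b*c.
det(A) = (2)*(-3) - (-1)*(3) = -6 - -3 = -3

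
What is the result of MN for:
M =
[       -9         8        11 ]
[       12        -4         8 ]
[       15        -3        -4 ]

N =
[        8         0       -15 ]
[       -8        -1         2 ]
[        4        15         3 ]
MN =
[      -92       157       184 ]
[      160       124      -164 ]
[      128       -57      -243 ]

Matrix multiplication: (MN)[i][j] = sum over k of M[i][k] * N[k][j].
  (MN)[0][0] = (-9)*(8) + (8)*(-8) + (11)*(4) = -92
  (MN)[0][1] = (-9)*(0) + (8)*(-1) + (11)*(15) = 157
  (MN)[0][2] = (-9)*(-15) + (8)*(2) + (11)*(3) = 184
  (MN)[1][0] = (12)*(8) + (-4)*(-8) + (8)*(4) = 160
  (MN)[1][1] = (12)*(0) + (-4)*(-1) + (8)*(15) = 124
  (MN)[1][2] = (12)*(-15) + (-4)*(2) + (8)*(3) = -164
  (MN)[2][0] = (15)*(8) + (-3)*(-8) + (-4)*(4) = 128
  (MN)[2][1] = (15)*(0) + (-3)*(-1) + (-4)*(15) = -57
  (MN)[2][2] = (15)*(-15) + (-3)*(2) + (-4)*(3) = -243
MN =
[      -92       157       184 ]
[      160       124      -164 ]
[      128       -57      -243 ]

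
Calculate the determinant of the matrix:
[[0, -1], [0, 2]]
0

For a 2×2 matrix [[a, b], [c, d]], det = ad - bc
det = (0)(2) - (-1)(0) = 0 - 0 = 0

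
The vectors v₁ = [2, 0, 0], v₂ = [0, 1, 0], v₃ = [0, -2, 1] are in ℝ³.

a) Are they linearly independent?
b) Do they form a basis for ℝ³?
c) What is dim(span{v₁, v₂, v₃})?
Yes independent, yes basis, dim = 3

Stack v₁, v₂, v₃ as rows of a 3×3 matrix.
[[2, 0, 0]; [0, 1, 0]; [0, -2, 1]] is already lower triangular with nonzero diagonal entries (2, 1, 1), so its determinant is the product of the diagonal entries, det = (2)·(1)·(1) = 2 ≠ 0, and the rows are linearly independent.
Three linearly independent vectors in ℝ³ form a basis for ℝ³, so dim(span{v₁,v₂,v₃}) = 3.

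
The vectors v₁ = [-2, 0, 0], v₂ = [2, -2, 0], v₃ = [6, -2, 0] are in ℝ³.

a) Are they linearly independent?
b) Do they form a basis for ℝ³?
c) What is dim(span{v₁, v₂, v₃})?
Not independent, not a basis, dim(span) = 2

Check whether v₃ can be written as a linear combination of v₁ and v₂.
v₃ = (-2)·v₁ + (1)·v₂ = [6, -2, 0], so the three vectors are linearly dependent.
Thus they do not form a basis for ℝ³, and dim(span{v₁, v₂, v₃}) = 2 (spanned by v₁ and v₂).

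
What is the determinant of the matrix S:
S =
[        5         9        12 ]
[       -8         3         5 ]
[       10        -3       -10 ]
det(S) = -417

Expand along row 0 (cofactor expansion): det(S) = a*(e*i - f*h) - b*(d*i - f*g) + c*(d*h - e*g), where the 3×3 is [[a, b, c], [d, e, f], [g, h, i]].
Minor M_00 = (3)*(-10) - (5)*(-3) = -30 + 15 = -15.
Minor M_01 = (-8)*(-10) - (5)*(10) = 80 - 50 = 30.
Minor M_02 = (-8)*(-3) - (3)*(10) = 24 - 30 = -6.
det(S) = (5)*(-15) - (9)*(30) + (12)*(-6) = -75 - 270 - 72 = -417.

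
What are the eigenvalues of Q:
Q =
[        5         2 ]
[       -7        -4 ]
λ = -2, 3

Solve det(Q - λI) = 0. For a 2×2 matrix the characteristic equation is λ² - (trace)λ + det = 0.
trace(Q) = a + d = 5 - 4 = 1.
det(Q) = a*d - b*c = (5)*(-4) - (2)*(-7) = -20 + 14 = -6.
Characteristic equation: λ² - (1)λ + (-6) = 0.
Discriminant = (1)² - 4*(-6) = 1 + 24 = 25.
λ = (1 ± √25) / 2 = (1 ± 5) / 2 = -2, 3.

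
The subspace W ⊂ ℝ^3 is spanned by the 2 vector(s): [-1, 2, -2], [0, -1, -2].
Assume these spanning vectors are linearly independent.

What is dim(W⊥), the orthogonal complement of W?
dim(W⊥) = 1

For any subspace W of ℝ^n, dim(W) + dim(W⊥) = n (the whole-space dimension).
Here the given 2 vectors are linearly independent, so dim(W) = 2.
Thus dim(W⊥) = n - dim(W) = 3 - 2 = 1.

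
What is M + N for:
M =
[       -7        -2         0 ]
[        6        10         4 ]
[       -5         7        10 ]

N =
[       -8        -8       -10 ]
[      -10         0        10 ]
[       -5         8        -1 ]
M + N =
[      -15       -10       -10 ]
[       -4        10        14 ]
[      -10        15         9 ]

Matrix addition is elementwise: (M+N)[i][j] = M[i][j] + N[i][j].
  (M+N)[0][0] = (-7) + (-8) = -15
  (M+N)[0][1] = (-2) + (-8) = -10
  (M+N)[0][2] = (0) + (-10) = -10
  (M+N)[1][0] = (6) + (-10) = -4
  (M+N)[1][1] = (10) + (0) = 10
  (M+N)[1][2] = (4) + (10) = 14
  (M+N)[2][0] = (-5) + (-5) = -10
  (M+N)[2][1] = (7) + (8) = 15
  (M+N)[2][2] = (10) + (-1) = 9
M + N =
[      -15       -10       -10 ]
[       -4        10        14 ]
[      -10        15         9 ]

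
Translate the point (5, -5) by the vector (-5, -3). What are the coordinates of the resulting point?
(0, -8)

Translation by (-5, -3):
x' = 5 + -5 = 0
y' = -5 + -3 = -8
Homogeneous matrix: [[1, 0, -5], [0, 1, -3], [0, 0, 1]]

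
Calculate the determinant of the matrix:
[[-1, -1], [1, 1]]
0

For a 2×2 matrix [[a, b], [c, d]], det = ad - bc
det = (-1)(1) - (-1)(1) = -1 - -1 = 0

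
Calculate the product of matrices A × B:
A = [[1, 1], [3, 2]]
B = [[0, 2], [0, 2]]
[[0, 4], [0, 10]]

Matrix multiplication:
C[0][0] = 1×0 + 1×0 = 0
C[0][1] = 1×2 + 1×2 = 4
C[1][0] = 3×0 + 2×0 = 0
C[1][1] = 3×2 + 2×2 = 10
Result: [[0, 4], [0, 10]]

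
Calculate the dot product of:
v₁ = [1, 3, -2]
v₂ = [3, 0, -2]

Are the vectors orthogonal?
7, No

The dot product is the sum of products of corresponding components.
v₁·v₂ = (1)*(3) + (3)*(0) + (-2)*(-2) = 3 + 0 + 4 = 7.
Two vectors are orthogonal iff their dot product is 0; here the dot product is 7, so the vectors are not orthogonal.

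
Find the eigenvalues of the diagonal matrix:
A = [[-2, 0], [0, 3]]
λ₁ = -2, λ₂ = 3

The characteristic polynomial of A is det(A - λI) = (-2 - λ)(3 - λ) = 0.
The roots are λ = -2 and λ = 3, so the eigenvalues are the diagonal entries.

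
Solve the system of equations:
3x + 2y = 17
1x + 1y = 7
x = 3, y = 4

Use elimination (row reduction):
Equation 1: 3x + 2y = 17.
Equation 2: 1x + 1y = 7.
Multiply Eq1 by 1 and Eq2 by 3: 3x + 2y = 17;  3x + 3y = 21.
Subtract: (1)y = 4, so y = 4.
Back-substitute into Eq1: 3x + 2*(4) = 17, so x = 3.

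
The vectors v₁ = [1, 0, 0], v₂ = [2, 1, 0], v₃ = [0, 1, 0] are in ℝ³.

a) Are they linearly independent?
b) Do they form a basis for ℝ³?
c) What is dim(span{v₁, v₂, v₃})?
Not independent, not a basis, dim(span) = 2

Check whether v₃ can be written as a linear combination of v₁ and v₂.
v₃ = (-2)·v₁ + (1)·v₂ = [0, 1, 0], so the three vectors are linearly dependent.
Thus they do not form a basis for ℝ³, and dim(span{v₁, v₂, v₃}) = 2 (spanned by v₁ and v₂).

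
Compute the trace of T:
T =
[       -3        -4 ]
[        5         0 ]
tr(T) = -3 + 0 = -3

The trace of a square matrix is the sum of its diagonal entries.
Diagonal entries of T: T[0][0] = -3, T[1][1] = 0.
tr(T) = -3 + 0 = -3.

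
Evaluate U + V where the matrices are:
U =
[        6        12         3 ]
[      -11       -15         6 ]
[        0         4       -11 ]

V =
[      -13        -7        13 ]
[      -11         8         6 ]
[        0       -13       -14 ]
U + V =
[       -7         5        16 ]
[      -22        -7        12 ]
[        0        -9       -25 ]

Matrix addition is elementwise: (U+V)[i][j] = U[i][j] + V[i][j].
  (U+V)[0][0] = (6) + (-13) = -7
  (U+V)[0][1] = (12) + (-7) = 5
  (U+V)[0][2] = (3) + (13) = 16
  (U+V)[1][0] = (-11) + (-11) = -22
  (U+V)[1][1] = (-15) + (8) = -7
  (U+V)[1][2] = (6) + (6) = 12
  (U+V)[2][0] = (0) + (0) = 0
  (U+V)[2][1] = (4) + (-13) = -9
  (U+V)[2][2] = (-11) + (-14) = -25
U + V =
[       -7         5        16 ]
[      -22        -7        12 ]
[        0        -9       -25 ]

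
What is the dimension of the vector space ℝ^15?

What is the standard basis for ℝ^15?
Dimension = 15; standard basis = {e_1, e_2, e_3, …, e_15}

ℝ^15 is the space of 15-tuples of real numbers; its dimension is 15.
The standard basis consists of 15 vectors: e_1, e_2, e_3, …, e_15, where e_i is the vector with 1 in position i and 0 elsewhere.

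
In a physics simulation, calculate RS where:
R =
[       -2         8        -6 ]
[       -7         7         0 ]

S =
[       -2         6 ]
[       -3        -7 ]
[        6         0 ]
RS =
[      -56       -68 ]
[       -7       -91 ]

Matrix multiplication: (RS)[i][j] = sum over k of R[i][k] * S[k][j].
  (RS)[0][0] = (-2)*(-2) + (8)*(-3) + (-6)*(6) = -56
  (RS)[0][1] = (-2)*(6) + (8)*(-7) + (-6)*(0) = -68
  (RS)[1][0] = (-7)*(-2) + (7)*(-3) + (0)*(6) = -7
  (RS)[1][1] = (-7)*(6) + (7)*(-7) + (0)*(0) = -91
RS =
[      -56       -68 ]
[       -7       -91 ]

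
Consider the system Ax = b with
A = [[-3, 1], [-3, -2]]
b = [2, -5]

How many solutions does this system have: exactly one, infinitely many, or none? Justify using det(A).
Exactly one solution

Compute det(A) = (-3)*(-2) - (1)*(-3) = 9.
Because det(A) ≠ 0, A is invertible and Ax = b has a unique solution for every b (here x = A⁻¹ b).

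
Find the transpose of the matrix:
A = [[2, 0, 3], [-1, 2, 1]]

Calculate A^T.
[[2, -1], [0, 2], [3, 1]]

The transpose sends entry (i,j) to (j,i); rows become columns.
Row 0 of A: [2, 0, 3] -> column 0 of A^T.
Row 1 of A: [-1, 2, 1] -> column 1 of A^T.
A^T = [[2, -1], [0, 2], [3, 1]]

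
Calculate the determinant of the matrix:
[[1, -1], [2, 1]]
3

For a 2×2 matrix [[a, b], [c, d]], det = ad - bc
det = (1)(1) - (-1)(2) = 1 - -2 = 3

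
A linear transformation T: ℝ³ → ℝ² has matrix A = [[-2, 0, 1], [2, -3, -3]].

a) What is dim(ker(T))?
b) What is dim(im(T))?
dim(ker) = 1, dim(im) = 2

The two rows are not scalar multiples of one another (no single k satisfies row 2 = k × row 1), so they are linearly independent.
Thus rank(A) = 2.
dim(im(T)) = rank(A) = 2.
By the rank-nullity theorem applied to T: ℝ³ → ℝ², rank(A) + nullity(A) = 3 (the domain dimension), so dim(ker(T)) = 3 - 2 = 1.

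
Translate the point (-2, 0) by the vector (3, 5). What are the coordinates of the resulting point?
(1, 5)

Translation by (3, 5):
x' = -2 + 3 = 1
y' = 0 + 5 = 5
Homogeneous matrix: [[1, 0, 3], [0, 1, 5], [0, 0, 1]]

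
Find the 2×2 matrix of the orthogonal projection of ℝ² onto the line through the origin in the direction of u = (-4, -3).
[[16/25, 12/25], [12/25, 9/25]]

The orthogonal projection onto the line spanned by a nonzero vector u = (a, b) has matrix P = (u uᵀ) / (uᵀ u) = (1/(a² + b²)) · [[a², ab], [ab, b²]].
Here u = (-4, -3), so a² + b² = 16 + 9 = 25.
P = (1/25) · [[16, 12], [12, 9]] = [[16/25, 12/25], [12/25, 9/25]].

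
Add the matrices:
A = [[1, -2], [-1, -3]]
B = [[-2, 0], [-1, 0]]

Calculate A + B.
[[-1, -2], [-2, -3]]

Add corresponding elements:
(1)+(-2)=-1
(-2)+(0)=-2
(-1)+(-1)=-2
(-3)+(0)=-3
A + B = [[-1, -2], [-2, -3]]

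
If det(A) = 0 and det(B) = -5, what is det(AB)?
0

Use the multiplicative property of determinants: det(AB) = det(A)*det(B).
det(AB) = (0)*(-5) = 0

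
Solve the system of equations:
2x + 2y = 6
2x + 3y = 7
x = 2, y = 1

Use elimination (row reduction):
Equation 1: 2x + 2y = 6.
Equation 2: 2x + 3y = 7.
Multiply Eq1 by 2 and Eq2 by 2: 4x + 4y = 12;  4x + 6y = 14.
Subtract: (2)y = 2, so y = 1.
Back-substitute into Eq1: 2x + 2*(1) = 6, so x = 2.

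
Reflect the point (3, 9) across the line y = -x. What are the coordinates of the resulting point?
(-9, -3)

Reflection across line y = -x: (3, 9) → (-9, -3)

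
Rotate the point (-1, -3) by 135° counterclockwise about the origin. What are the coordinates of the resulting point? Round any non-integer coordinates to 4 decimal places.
(2.8284, 1.4142)

Rotation matrix R(θ) = [[cos θ, -sin θ], [sin θ, cos θ]]; for θ = 135°:
R = [[-√2/2, -√2/2], [√2/2, -√2/2]]
Result: R × [-1, -3]ᵀ = [-√2/2·-1 + (-√2/2)·-3, √2/2·-1 + (-√2/2)·-3]ᵀ = (2.8284, 1.4142)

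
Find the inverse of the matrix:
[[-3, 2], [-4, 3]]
[[-3, 2], [-4, 3]]

For [[a,b],[c,d]], inverse = (1/det)·[[d,-b],[-c,a]]
det = -3·3 - 2·-4 = -1
Inverse = (1/-1)·[[3, -2], [4, -3]]
        = [[-3, 2], [-4, 3]]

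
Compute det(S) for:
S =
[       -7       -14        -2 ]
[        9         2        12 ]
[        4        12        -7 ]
det(S) = -648

Expand along row 0 (cofactor expansion): det(S) = a*(e*i - f*h) - b*(d*i - f*g) + c*(d*h - e*g), where the 3×3 is [[a, b, c], [d, e, f], [g, h, i]].
Minor M_00 = (2)*(-7) - (12)*(12) = -14 - 144 = -158.
Minor M_01 = (9)*(-7) - (12)*(4) = -63 - 48 = -111.
Minor M_02 = (9)*(12) - (2)*(4) = 108 - 8 = 100.
det(S) = (-7)*(-158) - (-14)*(-111) + (-2)*(100) = 1106 - 1554 - 200 = -648.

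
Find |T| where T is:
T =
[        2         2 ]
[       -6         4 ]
det(T) = 20

For a 2×2 matrix [[a, b], [c, d]], det = a*d - b*c.
det(T) = (2)*(4) - (2)*(-6) = 8 + 12 = 20.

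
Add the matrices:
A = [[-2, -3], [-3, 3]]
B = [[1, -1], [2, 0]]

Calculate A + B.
[[-1, -4], [-1, 3]]

Add corresponding elements:
(-2)+(1)=-1
(-3)+(-1)=-4
(-3)+(2)=-1
(3)+(0)=3
A + B = [[-1, -4], [-1, 3]]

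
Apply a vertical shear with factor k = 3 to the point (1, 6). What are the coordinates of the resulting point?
(1, 9)

Shear matrix for vertical shear with factor k = 3:
[[1, 0], [3, 1]]
Result: (1, 6) → (1, 9)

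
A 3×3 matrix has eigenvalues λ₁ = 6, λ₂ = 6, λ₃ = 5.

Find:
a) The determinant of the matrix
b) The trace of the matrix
det = 180, trace = 17

Two standard eigenvalue identities:
- det(A) equals the product of the eigenvalues (counted with multiplicity).
- trace(A) equals the sum of the eigenvalues.
det(A) = (6)*(6)*(5) = 180.
trace(A) = 6 + 6 + 5 = 17.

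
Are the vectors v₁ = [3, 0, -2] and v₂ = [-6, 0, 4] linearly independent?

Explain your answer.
No, linearly dependent (v₂ = -2·v₁)

Check whether there is a scalar k with v₂ = k·v₁.
Comparing components, k = -2 satisfies -2·[3, 0, -2] = [-6, 0, 4].
Since v₂ is a scalar multiple of v₁, the two vectors are linearly dependent.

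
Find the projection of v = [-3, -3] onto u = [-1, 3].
[3/5, -9/5]

The projection of v onto u is proj_u(v) = ((v·u) / (u·u)) · u.
v·u = (-3)*(-1) + (-3)*(3) = -6.
u·u = (-1)*(-1) + (3)*(3) = 10.
coefficient = -6 / 10 = -3/5.
proj_u(v) = -3/5 · [-1, 3] = [3/5, -9/5].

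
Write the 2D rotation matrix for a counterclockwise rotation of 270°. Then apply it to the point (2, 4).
R = [[0, 1], [-1, 0]]; R·(2, 4) = (4, -2)

Rotation matrix formula: R(θ) = [[cos θ, -sin θ], [sin θ, cos θ]]
For θ = 270°:
cos(270°) = 0
sin(270°) = -1
R = [[0, 1], [-1, 0]]
Apply to (2, 4): [0·2 + (1)·4, -1·2 + 0·4] = (4, -2)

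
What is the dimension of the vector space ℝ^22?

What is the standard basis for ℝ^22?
Dimension = 22; standard basis = {e_1, e_2, e_3, …, e_22}

ℝ^22 is the space of 22-tuples of real numbers; its dimension is 22.
The standard basis consists of 22 vectors: e_1, e_2, e_3, …, e_22, where e_i is the vector with 1 in position i and 0 elsewhere.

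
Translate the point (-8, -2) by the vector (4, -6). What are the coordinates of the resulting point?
(-4, -8)

Translation by (4, -6):
x' = -8 + 4 = -4
y' = -2 + -6 = -8
Homogeneous matrix: [[1, 0, 4], [0, 1, -6], [0, 0, 1]]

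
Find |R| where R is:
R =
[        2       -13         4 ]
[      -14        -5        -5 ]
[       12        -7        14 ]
det(R) = -1346

Expand along row 0 (cofactor expansion): det(R) = a*(e*i - f*h) - b*(d*i - f*g) + c*(d*h - e*g), where the 3×3 is [[a, b, c], [d, e, f], [g, h, i]].
Minor M_00 = (-5)*(14) - (-5)*(-7) = -70 - 35 = -105.
Minor M_01 = (-14)*(14) - (-5)*(12) = -196 + 60 = -136.
Minor M_02 = (-14)*(-7) - (-5)*(12) = 98 + 60 = 158.
det(R) = (2)*(-105) - (-13)*(-136) + (4)*(158) = -210 - 1768 + 632 = -1346.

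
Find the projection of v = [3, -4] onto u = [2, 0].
[3, 0]

The projection of v onto u is proj_u(v) = ((v·u) / (u·u)) · u.
v·u = (3)*(2) + (-4)*(0) = 6.
u·u = (2)*(2) + (0)*(0) = 4.
coefficient = 6 / 4 = 3/2.
proj_u(v) = 3/2 · [2, 0] = [3, 0].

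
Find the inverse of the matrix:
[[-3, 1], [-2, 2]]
[[-1/2, 1/4], [-1/2, 3/4]]

For [[a,b],[c,d]], inverse = (1/det)·[[d,-b],[-c,a]]
det = -3·2 - 1·-2 = -4
Inverse = (1/-4)·[[2, -1], [2, -3]]
        = [[-1/2, 1/4], [-1/2, 3/4]]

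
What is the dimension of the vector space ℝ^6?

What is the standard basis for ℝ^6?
Dimension = 6; standard basis = {e_1, e_2, e_3, …, e_6}

ℝ^6 is the space of 6-tuples of real numbers; its dimension is 6.
The standard basis consists of 6 vectors: e_1, e_2, e_3, …, e_6, where e_i is the vector with 1 in position i and 0 elsewhere.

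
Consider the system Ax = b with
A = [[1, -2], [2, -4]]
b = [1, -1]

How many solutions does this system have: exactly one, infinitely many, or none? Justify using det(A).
No solution

det(A) = (1)*(-4) - (-2)*(2) = 0, so A is singular.
The column space of A is span(column 1) = span([1, 2]).
b = [1, -1] is not a scalar multiple of column 1, so b ∉ column space and the system is inconsistent — no solution.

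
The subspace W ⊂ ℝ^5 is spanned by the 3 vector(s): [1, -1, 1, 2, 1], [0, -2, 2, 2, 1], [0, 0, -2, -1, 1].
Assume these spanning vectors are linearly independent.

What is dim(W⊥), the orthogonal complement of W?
dim(W⊥) = 2

For any subspace W of ℝ^n, dim(W) + dim(W⊥) = n (the whole-space dimension).
Here the given 3 vectors are linearly independent, so dim(W) = 3.
Thus dim(W⊥) = n - dim(W) = 5 - 3 = 2.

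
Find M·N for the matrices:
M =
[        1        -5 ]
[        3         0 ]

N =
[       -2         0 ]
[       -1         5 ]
MN =
[        3       -25 ]
[       -6         0 ]

Matrix multiplication: (MN)[i][j] = sum over k of M[i][k] * N[k][j].
  (MN)[0][0] = (1)*(-2) + (-5)*(-1) = 3
  (MN)[0][1] = (1)*(0) + (-5)*(5) = -25
  (MN)[1][0] = (3)*(-2) + (0)*(-1) = -6
  (MN)[1][1] = (3)*(0) + (0)*(5) = 0
MN =
[        3       -25 ]
[       -6         0 ]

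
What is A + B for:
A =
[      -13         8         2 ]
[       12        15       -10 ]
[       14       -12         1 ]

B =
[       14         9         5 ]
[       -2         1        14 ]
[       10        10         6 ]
A + B =
[        1        17         7 ]
[       10        16         4 ]
[       24        -2         7 ]

Matrix addition is elementwise: (A+B)[i][j] = A[i][j] + B[i][j].
  (A+B)[0][0] = (-13) + (14) = 1
  (A+B)[0][1] = (8) + (9) = 17
  (A+B)[0][2] = (2) + (5) = 7
  (A+B)[1][0] = (12) + (-2) = 10
  (A+B)[1][1] = (15) + (1) = 16
  (A+B)[1][2] = (-10) + (14) = 4
  (A+B)[2][0] = (14) + (10) = 24
  (A+B)[2][1] = (-12) + (10) = -2
  (A+B)[2][2] = (1) + (6) = 7
A + B =
[        1        17         7 ]
[       10        16         4 ]
[       24        -2         7 ]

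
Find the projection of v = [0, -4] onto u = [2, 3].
[-24/13, -36/13]

The projection of v onto u is proj_u(v) = ((v·u) / (u·u)) · u.
v·u = (0)*(2) + (-4)*(3) = -12.
u·u = (2)*(2) + (3)*(3) = 13.
coefficient = -12 / 13 = -12/13.
proj_u(v) = -12/13 · [2, 3] = [-24/13, -36/13].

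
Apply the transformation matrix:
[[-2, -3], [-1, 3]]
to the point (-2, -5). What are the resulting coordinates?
(19, -13)

Matrix multiplication:
[[-2, -3], [-1, 3]] × [-2, -5]ᵀ
= [-2×-2 + -3×-5, -1×-2 + 3×-5]ᵀ
= [19.0000, -13.0000]ᵀ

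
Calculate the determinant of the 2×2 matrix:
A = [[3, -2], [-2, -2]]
-10

For A = [[a, b], [c, d]], det(A) = a*d - b*c.
det(A) = (3)*(-2) - (-2)*(-2) = -6 - 4 = -10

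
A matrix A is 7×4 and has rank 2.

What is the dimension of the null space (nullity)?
2

The rank-nullity theorem for an m×n matrix states:
rank(A) + nullity(A) = n (the number of columns).
Here n = 4 and rank(A) = 2, so nullity(A) = 4 - 2 = 2.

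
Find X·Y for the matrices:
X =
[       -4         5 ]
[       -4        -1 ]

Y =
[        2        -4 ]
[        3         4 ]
XY =
[        7        36 ]
[      -11        12 ]

Matrix multiplication: (XY)[i][j] = sum over k of X[i][k] * Y[k][j].
  (XY)[0][0] = (-4)*(2) + (5)*(3) = 7
  (XY)[0][1] = (-4)*(-4) + (5)*(4) = 36
  (XY)[1][0] = (-4)*(2) + (-1)*(3) = -11
  (XY)[1][1] = (-4)*(-4) + (-1)*(4) = 12
XY =
[        7        36 ]
[      -11        12 ]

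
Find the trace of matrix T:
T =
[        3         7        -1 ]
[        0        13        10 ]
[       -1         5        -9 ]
tr(T) = 3 + 13 - 9 = 7

The trace of a square matrix is the sum of its diagonal entries.
Diagonal entries of T: T[0][0] = 3, T[1][1] = 13, T[2][2] = -9.
tr(T) = 3 + 13 - 9 = 7.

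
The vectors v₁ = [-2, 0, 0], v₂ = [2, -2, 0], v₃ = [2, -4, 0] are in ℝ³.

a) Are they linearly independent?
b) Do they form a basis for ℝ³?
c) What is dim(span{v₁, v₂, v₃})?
Not independent, not a basis, dim(span) = 2

Check whether v₃ can be written as a linear combination of v₁ and v₂.
v₃ = (1)·v₁ + (2)·v₂ = [2, -4, 0], so the three vectors are linearly dependent.
Thus they do not form a basis for ℝ³, and dim(span{v₁, v₂, v₃}) = 2 (spanned by v₁ and v₂).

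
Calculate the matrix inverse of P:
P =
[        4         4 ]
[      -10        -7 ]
det(P) = 12
P⁻¹ =
[    -7/12      -1/3 ]
[      5/6       1/3 ]

For a 2×2 matrix P = [[a, b], [c, d]] with det(P) ≠ 0, P⁻¹ = (1/det(P)) * [[d, -b], [-c, a]].
det(P) = (4)*(-7) - (4)*(-10) = -28 + 40 = 12.
P⁻¹ = (1/12) * [[-7, -4], [10, 4]].
Dividing each entry by 12 and reducing:
P⁻¹ =
[    -7/12      -1/3 ]
[      5/6       1/3 ]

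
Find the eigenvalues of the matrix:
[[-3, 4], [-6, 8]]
λ = 0 and λ = 5

Characteristic equation: det(A - λI) = 0
λ² - (trace)λ + (det) = 0
λ² - (5)λ + (0) = 0
λ² - 5λ + 0 = 0
Solving: λ = 0, 5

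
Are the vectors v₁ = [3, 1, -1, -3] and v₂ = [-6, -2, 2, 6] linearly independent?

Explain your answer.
No, linearly dependent (v₂ = -2·v₁)

Check whether there is a scalar k with v₂ = k·v₁.
Comparing components, k = -2 satisfies -2·[3, 1, -1, -3] = [-6, -2, 2, 6].
Since v₂ is a scalar multiple of v₁, the two vectors are linearly dependent.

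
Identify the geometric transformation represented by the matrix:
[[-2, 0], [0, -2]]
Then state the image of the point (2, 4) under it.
uniform scaling by factor -2; image of (2, 4) is (-4, -8)

This is a diagonal matrix with equal entries -2, so it scales both axes by the same factor -2.
The matrix [[-2, 0], [0, -2]] represents: uniform scaling by factor -2.
Applying it to (2, 4): [-2·2 + 0·4, 0·2 + -2·4] = (-4, -8).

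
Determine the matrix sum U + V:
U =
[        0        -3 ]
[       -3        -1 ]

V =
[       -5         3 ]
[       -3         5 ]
U + V =
[       -5         0 ]
[       -6         4 ]

Matrix addition is elementwise: (U+V)[i][j] = U[i][j] + V[i][j].
  (U+V)[0][0] = (0) + (-5) = -5
  (U+V)[0][1] = (-3) + (3) = 0
  (U+V)[1][0] = (-3) + (-3) = -6
  (U+V)[1][1] = (-1) + (5) = 4
U + V =
[       -5         0 ]
[       -6         4 ]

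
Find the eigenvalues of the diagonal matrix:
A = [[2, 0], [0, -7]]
λ₁ = 2, λ₂ = -7

The characteristic polynomial of A is det(A - λI) = (2 - λ)(-7 - λ) = 0.
The roots are λ = 2 and λ = -7, so the eigenvalues are the diagonal entries.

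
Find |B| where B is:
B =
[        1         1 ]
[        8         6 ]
det(B) = -2

For a 2×2 matrix [[a, b], [c, d]], det = a*d - b*c.
det(B) = (1)*(6) - (1)*(8) = 6 - 8 = -2.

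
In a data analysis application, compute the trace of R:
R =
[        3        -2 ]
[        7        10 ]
tr(R) = 3 + 10 = 13

The trace of a square matrix is the sum of its diagonal entries.
Diagonal entries of R: R[0][0] = 3, R[1][1] = 10.
tr(R) = 3 + 10 = 13.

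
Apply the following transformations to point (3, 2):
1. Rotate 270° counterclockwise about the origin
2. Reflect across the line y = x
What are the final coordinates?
(-3, 2)

Step 1: Rotate 270° → (2, -3)
Step 2: Reflect across the line y = x → (-3, 2)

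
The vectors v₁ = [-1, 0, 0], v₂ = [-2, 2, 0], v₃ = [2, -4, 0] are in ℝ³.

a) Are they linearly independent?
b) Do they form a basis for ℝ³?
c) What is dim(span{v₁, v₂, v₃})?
Not independent, not a basis, dim(span) = 2

Check whether v₃ can be written as a linear combination of v₁ and v₂.
v₃ = (2)·v₁ + (-2)·v₂ = [2, -4, 0], so the three vectors are linearly dependent.
Thus they do not form a basis for ℝ³, and dim(span{v₁, v₂, v₃}) = 2 (spanned by v₁ and v₂).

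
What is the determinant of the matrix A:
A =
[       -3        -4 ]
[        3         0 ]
det(A) = 12

For a 2×2 matrix [[a, b], [c, d]], det = a*d - b*c.
det(A) = (-3)*(0) - (-4)*(3) = 0 + 12 = 12.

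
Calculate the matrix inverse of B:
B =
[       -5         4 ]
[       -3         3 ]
det(B) = -3
B⁻¹ =
[       -1       4/3 ]
[       -1       5/3 ]

For a 2×2 matrix B = [[a, b], [c, d]] with det(B) ≠ 0, B⁻¹ = (1/det(B)) * [[d, -b], [-c, a]].
det(B) = (-5)*(3) - (4)*(-3) = -15 + 12 = -3.
B⁻¹ = (1/-3) * [[3, -4], [3, -5]].
Dividing each entry by -3 and reducing:
B⁻¹ =
[       -1       4/3 ]
[       -1       5/3 ]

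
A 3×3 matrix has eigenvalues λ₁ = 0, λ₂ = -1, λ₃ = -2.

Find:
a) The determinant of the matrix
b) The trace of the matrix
det = 0, trace = -3

Two standard eigenvalue identities:
- det(A) equals the product of the eigenvalues (counted with multiplicity).
- trace(A) equals the sum of the eigenvalues.
det(A) = (0)*(-1)*(-2) = 0.
trace(A) = 0 - 1 - 2 = -3.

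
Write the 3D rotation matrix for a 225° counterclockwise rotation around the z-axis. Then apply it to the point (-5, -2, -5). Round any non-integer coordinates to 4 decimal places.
R = [[-√2/2, √2/2, 0], [-√2/2, -√2/2, 0], [0, 0, 1]]; R·(-5, -2, -5) = (2.1213, 4.9497, -5.0000)

Rotation matrix for 225° around z-axis:
cos(225°) = -√2/2, sin(225°) = -√2/2
R = [[-√2/2, √2/2, 0], [-√2/2, -√2/2, 0], [0, 0, 1]]
Apply to (-5, -2, -5): R·[-5, -2, -5]ᵀ = (2.1213, 4.9497, -5.0000)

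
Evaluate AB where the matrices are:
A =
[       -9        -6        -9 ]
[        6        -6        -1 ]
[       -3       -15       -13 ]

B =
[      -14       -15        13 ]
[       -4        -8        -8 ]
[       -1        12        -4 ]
AB =
[      159        75       -33 ]
[      -59       -54       130 ]
[      115         9       133 ]

Matrix multiplication: (AB)[i][j] = sum over k of A[i][k] * B[k][j].
  (AB)[0][0] = (-9)*(-14) + (-6)*(-4) + (-9)*(-1) = 159
  (AB)[0][1] = (-9)*(-15) + (-6)*(-8) + (-9)*(12) = 75
  (AB)[0][2] = (-9)*(13) + (-6)*(-8) + (-9)*(-4) = -33
  (AB)[1][0] = (6)*(-14) + (-6)*(-4) + (-1)*(-1) = -59
  (AB)[1][1] = (6)*(-15) + (-6)*(-8) + (-1)*(12) = -54
  (AB)[1][2] = (6)*(13) + (-6)*(-8) + (-1)*(-4) = 130
  (AB)[2][0] = (-3)*(-14) + (-15)*(-4) + (-13)*(-1) = 115
  (AB)[2][1] = (-3)*(-15) + (-15)*(-8) + (-13)*(12) = 9
  (AB)[2][2] = (-3)*(13) + (-15)*(-8) + (-13)*(-4) = 133
AB =
[      159        75       -33 ]
[      -59       -54       130 ]
[      115         9       133 ]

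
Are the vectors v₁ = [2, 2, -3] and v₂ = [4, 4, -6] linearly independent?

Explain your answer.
No, linearly dependent (v₂ = 2·v₁)

Check whether there is a scalar k with v₂ = k·v₁.
Comparing components, k = 2 satisfies 2·[2, 2, -3] = [4, 4, -6].
Since v₂ is a scalar multiple of v₁, the two vectors are linearly dependent.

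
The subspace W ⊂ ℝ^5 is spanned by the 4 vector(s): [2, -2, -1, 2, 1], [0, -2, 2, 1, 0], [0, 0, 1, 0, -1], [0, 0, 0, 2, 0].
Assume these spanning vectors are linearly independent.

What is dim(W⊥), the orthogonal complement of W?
dim(W⊥) = 1

For any subspace W of ℝ^n, dim(W) + dim(W⊥) = n (the whole-space dimension).
Here the given 4 vectors are linearly independent, so dim(W) = 4.
Thus dim(W⊥) = n - dim(W) = 5 - 4 = 1.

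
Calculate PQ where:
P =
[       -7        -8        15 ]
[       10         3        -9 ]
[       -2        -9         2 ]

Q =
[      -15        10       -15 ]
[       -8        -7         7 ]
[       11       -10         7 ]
PQ =
[      334      -164       154 ]
[     -273       169      -192 ]
[      124        23       -19 ]

Matrix multiplication: (PQ)[i][j] = sum over k of P[i][k] * Q[k][j].
  (PQ)[0][0] = (-7)*(-15) + (-8)*(-8) + (15)*(11) = 334
  (PQ)[0][1] = (-7)*(10) + (-8)*(-7) + (15)*(-10) = -164
  (PQ)[0][2] = (-7)*(-15) + (-8)*(7) + (15)*(7) = 154
  (PQ)[1][0] = (10)*(-15) + (3)*(-8) + (-9)*(11) = -273
  (PQ)[1][1] = (10)*(10) + (3)*(-7) + (-9)*(-10) = 169
  (PQ)[1][2] = (10)*(-15) + (3)*(7) + (-9)*(7) = -192
  (PQ)[2][0] = (-2)*(-15) + (-9)*(-8) + (2)*(11) = 124
  (PQ)[2][1] = (-2)*(10) + (-9)*(-7) + (2)*(-10) = 23
  (PQ)[2][2] = (-2)*(-15) + (-9)*(7) + (2)*(7) = -19
PQ =
[      334      -164       154 ]
[     -273       169      -192 ]
[      124        23       -19 ]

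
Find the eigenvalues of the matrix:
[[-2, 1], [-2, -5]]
λ = -4 and λ = -3

Characteristic equation: det(A - λI) = 0
λ² - (trace)λ + (det) = 0
λ² - (-7)λ + (12) = 0
λ² + 7λ + 12 = 0
Solving: λ = -4, -3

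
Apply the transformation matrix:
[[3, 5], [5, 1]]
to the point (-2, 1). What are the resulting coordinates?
(-1, -9)

Matrix multiplication:
[[3, 5], [5, 1]] × [-2, 1]ᵀ
= [3×-2 + 5×1, 5×-2 + 1×1]ᵀ
= [-1.0000, -9.0000]ᵀ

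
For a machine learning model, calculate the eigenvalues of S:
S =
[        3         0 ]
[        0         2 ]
λ = 2, 3

Solve det(S - λI) = 0. For a 2×2 matrix the characteristic equation is λ² - (trace)λ + det = 0.
trace(S) = a + d = 3 + 2 = 5.
det(S) = a*d - b*c = (3)*(2) - (0)*(0) = 6 - 0 = 6.
Characteristic equation: λ² - (5)λ + (6) = 0.
Discriminant = (5)² - 4*(6) = 25 - 24 = 1.
λ = (5 ± √1) / 2 = (5 ± 1) / 2 = 2, 3.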